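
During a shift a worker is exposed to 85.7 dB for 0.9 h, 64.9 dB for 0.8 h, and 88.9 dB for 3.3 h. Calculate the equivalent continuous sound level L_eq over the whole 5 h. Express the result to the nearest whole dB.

88 dB

Weight each interval's intensity by its duration and average over T = 5 h:
Σ tᵢ·10^(Lᵢ/10) = 0.9·10^(85.7/10) + 0.8·10^(64.9/10) + 3.3·10^(88.9/10) = 2.898e+09.
L_eq = 10·log₁₀(2.898e+09/5) = 87.63 dB.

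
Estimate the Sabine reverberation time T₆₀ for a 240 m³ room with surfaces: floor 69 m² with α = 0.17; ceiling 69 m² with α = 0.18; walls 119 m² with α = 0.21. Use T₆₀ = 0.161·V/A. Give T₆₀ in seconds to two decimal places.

Total absorption A = 69·0.17 + 69·0.18 + 119·0.21 = 49.14 m² sabins.
T₆₀ = 0.161·V/A = 0.161·240/49.14 = 0.786 s.

0.79 s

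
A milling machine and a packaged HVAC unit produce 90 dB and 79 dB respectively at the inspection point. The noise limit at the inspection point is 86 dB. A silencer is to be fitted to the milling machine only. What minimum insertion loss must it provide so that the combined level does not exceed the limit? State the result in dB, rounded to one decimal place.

5.0 dB

Fixed contribution from the other source: Σ 10^(L/10) = 10^(79/10) = 7.943e+07 (79.00 dB).
To meet 86 dB overall, the treated milling machine may contribute at most 10^(86/10) − 7.943e+07 = 3.187e+08, i.e. 85.03 dB.
So the milling machine must be reduced from 90 to 85.03 dB: IL = 4.97 dB.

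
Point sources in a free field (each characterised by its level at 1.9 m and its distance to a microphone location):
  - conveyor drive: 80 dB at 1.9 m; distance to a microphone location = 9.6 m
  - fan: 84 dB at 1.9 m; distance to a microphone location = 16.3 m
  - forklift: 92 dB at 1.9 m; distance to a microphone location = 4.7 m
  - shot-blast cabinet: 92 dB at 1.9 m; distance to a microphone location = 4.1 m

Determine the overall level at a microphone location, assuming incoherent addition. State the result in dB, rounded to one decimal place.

First find each source's level at the receiver (point-source: −20·log₁₀(r/r_ref)), then combine on an intensity basis.
conveyor drive: 80 − 20·log₁₀(9.6/1.9) = 80 − 14.07 = 65.93 dB.
fan: 84 − 20·log₁₀(16.3/1.9) = 84 − 18.67 = 65.33 dB.
forklift: 92 − 20·log₁₀(4.7/1.9) = 92 − 7.87 = 84.13 dB.
shot-blast cabinet: 92 − 20·log₁₀(4.1/1.9) = 92 − 6.68 = 85.32 dB.
Σ 10^(L/10) = 6.067e+08 → L_total = 10·log₁₀(6.067e+08) = 87.83 dB.

87.8 dB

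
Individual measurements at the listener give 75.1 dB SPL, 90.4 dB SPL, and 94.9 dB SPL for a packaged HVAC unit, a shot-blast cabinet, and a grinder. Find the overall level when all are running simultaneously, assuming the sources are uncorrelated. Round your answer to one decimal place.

Incoherent sources combine by intensity addition: L_total = 10·log₁₀(Σ 10^(L_i/10)).
Σ 10^(L/10) = 10^(75.1/10) + 10^(90.4/10) + 10^(94.9/10) = 4.219e+09.
L_total = 10·log₁₀(4.219e+09) = 96.25 dB SPL.

96.3 dB SPL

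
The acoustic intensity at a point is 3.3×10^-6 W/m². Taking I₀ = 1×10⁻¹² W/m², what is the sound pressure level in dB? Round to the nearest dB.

L = 10·log₁₀(I/I₀) = 10·log₁₀(3.3×10^-6/10⁻¹²) = 10·log₁₀(3.3×10^6).
L = 10·(0.5185 + 6) = 65.19 dB.

65 dB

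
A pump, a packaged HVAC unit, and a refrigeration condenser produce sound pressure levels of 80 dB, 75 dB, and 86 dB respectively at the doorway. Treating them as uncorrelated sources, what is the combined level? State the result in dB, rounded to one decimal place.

For uncorrelated sources the intensities add, so convert each level to linear form, sum, and take 10·log₁₀ of the total.
Σ 10^(L/10) = 10^(80/10) + 10^(75/10) + 10^(86/10) = 5.297e+08.
L_total = 10·log₁₀(5.297e+08) = 87.24 dB.

87.2 dB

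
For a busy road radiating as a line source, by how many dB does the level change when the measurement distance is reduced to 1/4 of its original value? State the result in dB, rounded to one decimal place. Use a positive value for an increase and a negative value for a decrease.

Line-source spreading: ΔL = −10·log₁₀(r₂/r₁).
ΔL = −10·log₁₀(0.25) = +6.02 dB.

+6.0 dB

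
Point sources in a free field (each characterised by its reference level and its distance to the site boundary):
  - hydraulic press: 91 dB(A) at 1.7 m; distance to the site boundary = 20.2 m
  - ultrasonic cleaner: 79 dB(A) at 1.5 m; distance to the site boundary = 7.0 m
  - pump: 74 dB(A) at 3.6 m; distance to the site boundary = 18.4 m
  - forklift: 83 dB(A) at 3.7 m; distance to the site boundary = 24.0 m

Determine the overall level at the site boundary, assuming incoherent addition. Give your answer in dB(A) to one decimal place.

72.6 dB(A)

First find each source's level at the receiver (point-source: −20·log₁₀(r/r_ref)), then combine on an intensity basis.
hydraulic press: 91 − 20·log₁₀(20.2/1.7) = 91 − 21.50 = 69.50 dB(A).
ultrasonic cleaner: 79 − 20·log₁₀(7.0/1.5) = 79 − 13.38 = 65.62 dB(A).
pump: 74 − 20·log₁₀(18.4/3.6) = 74 − 14.17 = 59.83 dB(A).
forklift: 83 − 20·log₁₀(24.0/3.7) = 83 − 16.24 = 66.76 dB(A).
Σ 10^(L/10) = 1.827e+07 → L_total = 10·log₁₀(1.827e+07) = 72.62 dB(A).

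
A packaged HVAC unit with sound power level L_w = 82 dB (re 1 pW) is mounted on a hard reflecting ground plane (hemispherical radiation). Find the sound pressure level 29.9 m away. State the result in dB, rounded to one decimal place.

44.5 dB

L_p = L_w − 10·log₁₀(2π·r²) with r = 29.9 m.
2π·r² = 5617 m², 10·log₁₀ of that is 37.495 dB.
L_p = 82 − 37.495 = 44.50 dB.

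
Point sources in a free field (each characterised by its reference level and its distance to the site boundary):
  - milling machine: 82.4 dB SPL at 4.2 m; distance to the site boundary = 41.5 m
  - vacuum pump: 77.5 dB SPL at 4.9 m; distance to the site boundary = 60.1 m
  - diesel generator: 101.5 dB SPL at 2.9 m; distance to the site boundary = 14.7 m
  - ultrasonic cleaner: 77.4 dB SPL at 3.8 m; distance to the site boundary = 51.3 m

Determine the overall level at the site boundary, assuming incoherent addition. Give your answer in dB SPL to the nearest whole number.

87 dB SPL

Propagate each source to the receiver with L = L_ref − 20·log₁₀(r/r_ref), then add intensities.
milling machine: 82.4 − 20·log₁₀(41.5/4.2) = 82.4 − 19.90 = 62.50 dB SPL.
vacuum pump: 77.5 − 20·log₁₀(60.1/4.9) = 77.5 − 21.77 = 55.73 dB SPL.
diesel generator: 101.5 − 20·log₁₀(14.7/2.9) = 101.5 − 14.10 = 87.40 dB SPL.
ultrasonic cleaner: 77.4 − 20·log₁₀(51.3/3.8) = 77.4 − 22.61 = 54.79 dB SPL.
Σ 10^(L/10) = 5.522e+08 → L_total = 10·log₁₀(5.522e+08) = 87.42 dB SPL.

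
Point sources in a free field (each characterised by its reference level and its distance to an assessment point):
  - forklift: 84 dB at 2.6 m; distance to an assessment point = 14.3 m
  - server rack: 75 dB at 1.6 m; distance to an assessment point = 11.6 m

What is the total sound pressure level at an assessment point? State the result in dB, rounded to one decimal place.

Propagate each source to the receiver with L = L_ref − 20·log₁₀(r/r_ref), then add intensities.
forklift: 84 − 20·log₁₀(14.3/2.6) = 84 − 14.81 = 69.19 dB.
server rack: 75 − 20·log₁₀(11.6/1.6) = 75 − 17.21 = 57.79 dB.
Σ 10^(L/10) = 8.905e+06 → L_total = 10·log₁₀(8.905e+06) = 69.50 dB.

69.5 dB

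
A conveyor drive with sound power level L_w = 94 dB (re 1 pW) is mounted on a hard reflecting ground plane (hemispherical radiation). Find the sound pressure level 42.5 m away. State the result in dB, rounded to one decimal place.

53.5 dB

Free-field hemispherical radiation: L_p = L_w − 10·log₁₀(2π·r²), r = 42.5 m.
2π·r² = 1.135e+04 m², 10·log₁₀ of that is 40.550 dB.
L_p = 94 − 40.550 = 53.45 dB.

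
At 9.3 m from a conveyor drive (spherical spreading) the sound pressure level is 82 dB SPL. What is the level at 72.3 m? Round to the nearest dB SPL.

64 dB SPL

Point-source attenuation: ΔL = 20·log₁₀(r₂/r₁) = 20·log₁₀(72.3/9.3) = 17.813 dB.
L₂ = 82 − 20·log₁₀(72.3/9.3) = 82 − 17.813 = 64.19 dB SPL.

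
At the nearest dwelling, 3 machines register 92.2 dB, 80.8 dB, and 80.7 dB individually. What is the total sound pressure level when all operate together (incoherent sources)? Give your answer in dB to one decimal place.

For uncorrelated sources the intensities add, so convert each level to linear form, sum, and take 10·log₁₀ of the total.
Σ 10^(L/10) = 10^(92.2/10) + 10^(80.8/10) + 10^(80.7/10) = 1.897e+09.
L_total = 10·log₁₀(1.897e+09) = 92.78 dB.

92.8 dB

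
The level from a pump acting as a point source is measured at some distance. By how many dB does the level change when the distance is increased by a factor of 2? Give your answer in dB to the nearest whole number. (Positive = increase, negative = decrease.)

-6 dB

With spherical spreading the level changes by −20·log₁₀(r₂/r₁).
ΔL = −20·log₁₀(2) = -6.02 dB.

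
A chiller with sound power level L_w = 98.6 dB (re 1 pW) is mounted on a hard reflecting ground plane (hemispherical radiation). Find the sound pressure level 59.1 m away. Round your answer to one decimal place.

The power spreads over a hemisphere of area 2π·r², so L_p = L_w − 10·log₁₀(2π·r²).
2π·r² = 2.195e+04 m², 10·log₁₀ of that is 43.414 dB.
L_p = 98.6 − 43.414 = 55.19 dB.

55.2 dB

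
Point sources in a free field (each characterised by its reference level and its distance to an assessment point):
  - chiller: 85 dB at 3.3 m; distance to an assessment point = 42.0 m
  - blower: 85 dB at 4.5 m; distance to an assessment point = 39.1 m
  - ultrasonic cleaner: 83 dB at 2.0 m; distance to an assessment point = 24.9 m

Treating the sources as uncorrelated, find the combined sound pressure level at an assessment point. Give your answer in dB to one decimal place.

68.7 dB

First find each source's level at the receiver (point-source: −20·log₁₀(r/r_ref)), then combine on an intensity basis.
chiller: 85 − 20·log₁₀(42.0/3.3) = 85 − 22.09 = 62.91 dB.
blower: 85 − 20·log₁₀(39.1/4.5) = 85 − 18.78 = 66.22 dB.
ultrasonic cleaner: 83 − 20·log₁₀(24.9/2.0) = 83 − 21.90 = 61.10 dB.
Σ 10^(L/10) = 7.428e+06 → L_total = 10·log₁₀(7.428e+06) = 68.71 dB.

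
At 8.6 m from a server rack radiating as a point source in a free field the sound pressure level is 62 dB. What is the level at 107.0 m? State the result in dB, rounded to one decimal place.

Point-source attenuation: ΔL = 20·log₁₀(r₂/r₁) = 20·log₁₀(107.0/8.6) = 21.898 dB.
L₂ = 62 − 20·log₁₀(107.0/8.6) = 62 − 21.898 = 40.10 dB.

40.1 dB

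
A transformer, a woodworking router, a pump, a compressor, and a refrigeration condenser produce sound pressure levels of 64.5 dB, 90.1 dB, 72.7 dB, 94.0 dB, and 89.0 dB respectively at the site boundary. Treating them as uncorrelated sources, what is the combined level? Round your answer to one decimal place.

Incoherent sources combine by intensity addition: L_total = 10·log₁₀(Σ 10^(L_i/10)).
Σ 10^(L/10) = 10^(64.5/10) + 10^(90.1/10) + 10^(72.7/10) + 10^(94.0/10) + 10^(89.0/10) = 4.351e+09.
L_total = 10·log₁₀(4.351e+09) = 96.39 dB.

96.4 dB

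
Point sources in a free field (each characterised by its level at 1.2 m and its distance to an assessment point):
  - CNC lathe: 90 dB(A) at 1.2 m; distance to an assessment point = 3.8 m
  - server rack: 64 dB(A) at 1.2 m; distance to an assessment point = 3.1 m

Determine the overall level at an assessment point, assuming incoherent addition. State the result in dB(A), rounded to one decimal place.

80.0 dB(A)

First find each source's level at the receiver (point-source: −20·log₁₀(r/r_ref)), then combine on an intensity basis.
CNC lathe: 90 − 20·log₁₀(3.8/1.2) = 90 − 10.01 = 79.99 dB(A).
server rack: 64 − 20·log₁₀(3.1/1.2) = 64 − 8.24 = 55.76 dB(A).
Σ 10^(L/10) = 1.001e+08 → L_total = 10·log₁₀(1.001e+08) = 80.00 dB(A).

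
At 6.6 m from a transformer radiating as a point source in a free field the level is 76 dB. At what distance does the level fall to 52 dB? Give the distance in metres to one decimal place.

104.6 m

For a point source L₁ − L₂ = 20·log₁₀(r₂/r₁), so r₂ = r₁·10^((L₁−L₂)/20).
r₂ = 6.6·10^((76−52)/20) = 6.6·10^(24.0/20) = 104.60 m.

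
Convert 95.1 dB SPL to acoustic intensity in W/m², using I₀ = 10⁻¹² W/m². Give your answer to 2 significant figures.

I = I₀·10^(L/10) = 10⁻¹² × 10^(95.1/10) = 10^(-2.490).

0.0032 W/m²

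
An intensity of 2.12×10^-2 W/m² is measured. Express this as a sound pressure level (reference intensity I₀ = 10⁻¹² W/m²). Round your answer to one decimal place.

103.3 dB

Dividing by I₀ shifts the exponent by 12: I/I₀ = 2.12×10^10.
L = 10·(0.3263 + 10) = 103.26 dB.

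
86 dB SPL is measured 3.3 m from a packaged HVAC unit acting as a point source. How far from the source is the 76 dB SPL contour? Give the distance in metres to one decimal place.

10.4 m

For a point source L₁ − L₂ = 20·log₁₀(r₂/r₁), so r₂ = r₁·10^((L₁−L₂)/20).
r₂ = 3.3·10^((86−76)/20) = 3.3·10^(10.0/20) = 10.44 m.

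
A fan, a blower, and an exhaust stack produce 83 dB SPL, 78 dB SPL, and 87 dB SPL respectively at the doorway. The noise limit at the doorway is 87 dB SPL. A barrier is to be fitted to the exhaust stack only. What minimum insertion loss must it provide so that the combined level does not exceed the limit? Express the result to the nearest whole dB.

The untreated sources together contribute 10^(83/10) + 10^(78/10) = 2.626e+08, i.e. 84.19 dB SPL.
To meet 87 dB SPL overall, the treated exhaust stack may contribute at most 10^(87/10) − 2.626e+08 = 2.386e+08, i.e. 83.78 dB SPL.
Required insertion loss = 87 − 83.78 = 3.22 dB.

3 dB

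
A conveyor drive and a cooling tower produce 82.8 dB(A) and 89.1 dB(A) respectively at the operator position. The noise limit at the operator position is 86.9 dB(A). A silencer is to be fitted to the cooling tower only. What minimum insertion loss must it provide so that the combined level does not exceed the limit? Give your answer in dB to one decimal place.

4.3 dB

Everything except the cooling tower sums to 10^(82.8/10) = 1.905e+08 in linear terms, 82.80 dB(A).
The limit corresponds to 10^(86.9/10) = 4.898e+08; subtracting the fixed part leaves 2.992e+08 for the cooling tower, i.e. 84.76 dB(A).
So the cooling tower must be reduced from 89.1 to 84.76 dB(A): IL = 4.34 dB.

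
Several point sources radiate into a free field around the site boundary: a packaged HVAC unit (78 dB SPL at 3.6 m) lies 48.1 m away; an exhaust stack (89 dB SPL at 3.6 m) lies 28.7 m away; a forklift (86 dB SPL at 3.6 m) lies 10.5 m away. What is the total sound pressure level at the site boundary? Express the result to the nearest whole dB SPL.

Apply inverse-square spreading to bring every level to the receiver, then sum 10^(L/10).
packaged HVAC unit: 78 − 20·log₁₀(48.1/3.6) = 78 − 22.52 = 55.48 dB SPL.
exhaust stack: 89 − 20·log₁₀(28.7/3.6) = 89 − 18.03 = 70.97 dB SPL.
forklift: 86 − 20·log₁₀(10.5/3.6) = 86 − 9.30 = 76.70 dB SPL.
Σ 10^(L/10) = 5.965e+07 → L_total = 10·log₁₀(5.965e+07) = 77.76 dB SPL.

78 dB SPL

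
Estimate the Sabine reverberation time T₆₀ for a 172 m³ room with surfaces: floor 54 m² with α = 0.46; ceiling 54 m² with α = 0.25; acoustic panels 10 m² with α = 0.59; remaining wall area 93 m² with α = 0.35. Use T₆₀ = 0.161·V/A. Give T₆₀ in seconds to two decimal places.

0.36 s

A = Σ Sᵢαᵢ = 54·0.46 + 54·0.25 + 10·0.59 + 93·0.35 = 76.79 m².
T₆₀ = 0.161 × 172 / 76.79 = 0.361 s.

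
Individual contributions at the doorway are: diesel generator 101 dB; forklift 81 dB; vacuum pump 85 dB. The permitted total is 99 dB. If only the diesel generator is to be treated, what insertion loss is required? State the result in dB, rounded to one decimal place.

2.2 dB

The untreated sources together contribute 10^(81/10) + 10^(85/10) = 4.421e+08, i.e. 86.46 dB.
The limit corresponds to 10^(99/10) = 7.943e+09; subtracting the fixed part leaves 7.501e+09 for the diesel generator, i.e. 98.75 dB.
So the diesel generator must be reduced from 101 to 98.75 dB: IL = 2.25 dB.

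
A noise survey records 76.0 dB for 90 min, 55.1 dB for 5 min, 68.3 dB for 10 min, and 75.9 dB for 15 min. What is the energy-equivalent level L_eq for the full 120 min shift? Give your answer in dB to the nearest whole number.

75 dB

L_eq = 10·log₁₀[(1/T)·Σ tᵢ·10^(Lᵢ/10)] with T = 120 min.
Σ tᵢ·10^(Lᵢ/10) = 90·10^(76.0/10) + 5·10^(55.1/10) + 10·10^(68.3/10) + 15·10^(75.9/10) = 4.236e+09.
L_eq = 10·log₁₀(4.236e+09/120) = 75.48 dB.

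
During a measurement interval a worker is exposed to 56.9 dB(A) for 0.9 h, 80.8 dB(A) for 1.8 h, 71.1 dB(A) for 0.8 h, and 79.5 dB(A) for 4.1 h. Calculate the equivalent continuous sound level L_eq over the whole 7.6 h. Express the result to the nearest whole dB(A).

79 dB(A)

L_eq = 10·log₁₀[(1/T)·Σ tᵢ·10^(Lᵢ/10)] with T = 7.6 h.
Σ tᵢ·10^(Lᵢ/10) = 0.9·10^(56.9/10) + 1.8·10^(80.8/10) + 0.8·10^(71.1/10) + 4.1·10^(79.5/10) = 5.926e+08.
L_eq = 10·log₁₀(5.926e+08/7.6) = 78.92 dB(A).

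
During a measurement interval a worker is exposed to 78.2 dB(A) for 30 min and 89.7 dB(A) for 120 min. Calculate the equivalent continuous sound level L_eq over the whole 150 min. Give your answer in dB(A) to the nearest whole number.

L_eq = 10·log₁₀[(1/T)·Σ tᵢ·10^(Lᵢ/10)] with T = 150 min.
Σ tᵢ·10^(Lᵢ/10) = 30·10^(78.2/10) + 120·10^(89.7/10) = 1.140e+11.
L_eq = 10·log₁₀(1.140e+11/150) = 88.81 dB(A).

89 dB(A)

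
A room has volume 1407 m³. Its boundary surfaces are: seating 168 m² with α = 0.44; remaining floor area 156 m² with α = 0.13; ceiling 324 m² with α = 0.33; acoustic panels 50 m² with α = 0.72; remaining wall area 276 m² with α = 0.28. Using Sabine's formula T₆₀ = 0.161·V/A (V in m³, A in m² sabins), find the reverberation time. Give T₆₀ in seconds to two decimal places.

Summing Sᵢαᵢ: 168·0.44 + 156·0.13 + 324·0.33 + 50·0.72 + 276·0.28 = 314.40 m².
T₆₀ = 0.161 × 1407 / 314.40 = 0.721 s.

0.72 s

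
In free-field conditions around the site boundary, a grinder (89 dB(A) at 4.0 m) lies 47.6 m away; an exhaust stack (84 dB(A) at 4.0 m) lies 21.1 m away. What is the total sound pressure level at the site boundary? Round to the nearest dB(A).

72 dB(A)

First find each source's level at the receiver (point-source: −20·log₁₀(r/r_ref)), then combine on an intensity basis.
grinder: 89 − 20·log₁₀(47.6/4.0) = 89 − 21.51 = 67.49 dB(A).
exhaust stack: 84 − 20·log₁₀(21.1/4.0) = 84 − 14.44 = 69.56 dB(A).
Σ 10^(L/10) = 1.464e+07 → L_total = 10·log₁₀(1.464e+07) = 71.65 dB(A).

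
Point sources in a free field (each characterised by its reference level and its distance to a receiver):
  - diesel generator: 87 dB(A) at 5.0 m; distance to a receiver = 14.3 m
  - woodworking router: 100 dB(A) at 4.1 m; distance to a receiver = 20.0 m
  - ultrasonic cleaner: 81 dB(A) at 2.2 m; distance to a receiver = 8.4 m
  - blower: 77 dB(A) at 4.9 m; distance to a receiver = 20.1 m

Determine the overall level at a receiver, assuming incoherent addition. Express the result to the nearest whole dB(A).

87 dB(A)

Apply inverse-square spreading to bring every level to the receiver, then sum 10^(L/10).
diesel generator: 87 − 20·log₁₀(14.3/5.0) = 87 − 9.13 = 77.87 dB(A).
woodworking router: 100 − 20·log₁₀(20.0/4.1) = 100 − 13.76 = 86.24 dB(A).
ultrasonic cleaner: 81 − 20·log₁₀(8.4/2.2) = 81 − 11.64 = 69.36 dB(A).
blower: 77 − 20·log₁₀(20.1/4.9) = 77 − 12.26 = 64.74 dB(A).
Σ 10^(L/10) = 4.931e+08 → L_total = 10·log₁₀(4.931e+08) = 86.93 dB(A).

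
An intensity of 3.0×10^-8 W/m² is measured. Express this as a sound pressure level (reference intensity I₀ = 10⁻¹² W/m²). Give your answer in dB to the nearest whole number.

45 dB

I/I₀ = 3.0×10^-8/10⁻¹² = 3.0×10^4, and L = 10·log₁₀(I/I₀).
L = 10·(0.4771 + 4) = 44.77 dB.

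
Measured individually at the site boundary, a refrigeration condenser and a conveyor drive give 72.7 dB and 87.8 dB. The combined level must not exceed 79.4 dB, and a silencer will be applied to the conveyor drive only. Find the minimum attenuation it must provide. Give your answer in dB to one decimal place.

9.4 dB

Fixed contribution from the other source: Σ 10^(L/10) = 10^(72.7/10) = 1.862e+07 (72.70 dB).
To meet 79.4 dB overall, the treated conveyor drive may contribute at most 10^(79.4/10) − 1.862e+07 = 6.848e+07, i.e. 78.36 dB.
Required insertion loss = 87.8 − 78.36 = 9.44 dB.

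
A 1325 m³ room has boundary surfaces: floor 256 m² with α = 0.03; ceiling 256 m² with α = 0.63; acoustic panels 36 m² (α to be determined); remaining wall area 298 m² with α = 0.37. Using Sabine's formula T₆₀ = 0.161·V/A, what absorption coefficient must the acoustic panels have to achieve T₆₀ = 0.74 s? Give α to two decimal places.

0.25

From T₆₀ = 0.161·V/A, the target T₆₀ = 0.74 s needs A = 0.161·1325/0.74 = 288.28 m².
Absorption from the other surfaces = 256·0.03 + 256·0.63 + 298·0.37 = 279.22 m², so the acoustic panels must supply 9.06 m² over 36 m².
α = 9.06/36 = 0.252.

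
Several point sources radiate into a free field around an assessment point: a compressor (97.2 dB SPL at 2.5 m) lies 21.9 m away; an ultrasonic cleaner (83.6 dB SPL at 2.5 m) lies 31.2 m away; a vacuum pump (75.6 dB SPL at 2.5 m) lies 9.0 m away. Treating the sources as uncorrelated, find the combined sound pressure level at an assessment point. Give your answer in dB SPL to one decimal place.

Propagate each source to the receiver with L = L_ref − 20·log₁₀(r/r_ref), then add intensities.
compressor: 97.2 − 20·log₁₀(21.9/2.5) = 97.2 − 18.85 = 78.35 dB SPL.
ultrasonic cleaner: 83.6 − 20·log₁₀(31.2/2.5) = 83.6 − 21.92 = 61.68 dB SPL.
vacuum pump: 75.6 − 20·log₁₀(9.0/2.5) = 75.6 − 11.13 = 64.47 dB SPL.
Σ 10^(L/10) = 7.266e+07 → L_total = 10·log₁₀(7.266e+07) = 78.61 dB SPL.

78.6 dB SPL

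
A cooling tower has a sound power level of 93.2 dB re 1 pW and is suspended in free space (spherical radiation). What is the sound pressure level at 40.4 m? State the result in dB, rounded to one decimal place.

Free-field spherical radiation: L_p = L_w − 10·log₁₀(4π·r²), r = 40.4 m.
4π·r² = 2.051e+04 m², 10·log₁₀ of that is 43.120 dB.
L_p = 93.2 − 43.120 = 50.08 dB.

50.1 dB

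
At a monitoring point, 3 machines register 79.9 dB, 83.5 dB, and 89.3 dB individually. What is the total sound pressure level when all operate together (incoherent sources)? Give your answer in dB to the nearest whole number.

Incoherent sources combine by intensity addition: L_total = 10·log₁₀(Σ 10^(L_i/10)).
Σ 10^(L/10) = 10^(79.9/10) + 10^(83.5/10) + 10^(89.3/10) = 1.173e+09.
L_total = 10·log₁₀(1.173e+09) = 90.69 dB.

91 dB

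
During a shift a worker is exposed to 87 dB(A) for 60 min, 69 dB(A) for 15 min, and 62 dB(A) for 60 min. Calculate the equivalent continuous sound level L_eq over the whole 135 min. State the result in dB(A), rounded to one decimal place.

The energy average is taken in the linear domain: L_eq = 10·log₁₀[(Σ tᵢ·10^(Lᵢ/10))/T], T = 135 min.
Σ tᵢ·10^(Lᵢ/10) = 60·10^(87/10) + 15·10^(69/10) + 60·10^(62/10) = 3.029e+10.
L_eq = 10·log₁₀(3.029e+10/135) = 83.51 dB(A).

83.5 dB(A)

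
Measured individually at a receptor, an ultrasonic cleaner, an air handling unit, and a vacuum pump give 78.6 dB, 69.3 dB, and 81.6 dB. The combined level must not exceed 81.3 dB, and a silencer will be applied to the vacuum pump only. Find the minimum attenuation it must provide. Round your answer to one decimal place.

4.3 dB

Everything except the vacuum pump sums to 10^(78.6/10) + 10^(69.3/10) = 8.095e+07 in linear terms, 79.08 dB.
To meet 81.3 dB overall, the treated vacuum pump may contribute at most 10^(81.3/10) − 8.095e+07 = 5.394e+07, i.e. 77.32 dB.
So the vacuum pump must be reduced from 81.6 to 77.32 dB: IL = 4.28 dB.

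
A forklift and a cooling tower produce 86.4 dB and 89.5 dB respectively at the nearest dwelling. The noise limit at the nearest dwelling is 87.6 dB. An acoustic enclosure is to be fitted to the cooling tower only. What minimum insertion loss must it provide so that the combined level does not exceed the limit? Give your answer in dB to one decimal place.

The untreated sources together contribute 10^(86.4/10) = 4.365e+08, i.e. 86.40 dB.
To meet 87.6 dB overall, the treated cooling tower may contribute at most 10^(87.6/10) − 4.365e+08 = 1.389e+08, i.e. 81.43 dB.
Required insertion loss = 89.5 − 81.43 = 8.07 dB.

8.1 dB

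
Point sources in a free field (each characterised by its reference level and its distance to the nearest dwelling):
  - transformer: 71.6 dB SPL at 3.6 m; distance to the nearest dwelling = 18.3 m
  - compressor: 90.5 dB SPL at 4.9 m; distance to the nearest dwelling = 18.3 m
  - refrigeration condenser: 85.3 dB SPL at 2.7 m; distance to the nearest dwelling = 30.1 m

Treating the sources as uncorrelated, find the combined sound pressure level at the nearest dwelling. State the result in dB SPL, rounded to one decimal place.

79.2 dB SPL

Apply inverse-square spreading to bring every level to the receiver, then sum 10^(L/10).
transformer: 71.6 − 20·log₁₀(18.3/3.6) = 71.6 − 14.12 = 57.48 dB SPL.
compressor: 90.5 − 20·log₁₀(18.3/4.9) = 90.5 − 11.45 = 79.05 dB SPL.
refrigeration condenser: 85.3 − 20·log₁₀(30.1/2.7) = 85.3 − 20.94 = 64.36 dB SPL.
Σ 10^(L/10) = 8.373e+07 → L_total = 10·log₁₀(8.373e+07) = 79.23 dB SPL.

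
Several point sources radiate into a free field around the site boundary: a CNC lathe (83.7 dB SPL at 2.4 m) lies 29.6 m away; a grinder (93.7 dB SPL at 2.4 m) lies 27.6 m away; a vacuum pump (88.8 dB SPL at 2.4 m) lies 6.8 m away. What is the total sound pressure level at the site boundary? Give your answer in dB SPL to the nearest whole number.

Apply inverse-square spreading to bring every level to the receiver, then sum 10^(L/10).
CNC lathe: 83.7 − 20·log₁₀(29.6/2.4) = 83.7 − 21.82 = 61.88 dB SPL.
grinder: 93.7 − 20·log₁₀(27.6/2.4) = 93.7 − 21.21 = 72.49 dB SPL.
vacuum pump: 88.8 − 20·log₁₀(6.8/2.4) = 88.8 − 9.05 = 79.75 dB SPL.
Σ 10^(L/10) = 1.138e+08 → L_total = 10·log₁₀(1.138e+08) = 80.56 dB SPL.

81 dB SPL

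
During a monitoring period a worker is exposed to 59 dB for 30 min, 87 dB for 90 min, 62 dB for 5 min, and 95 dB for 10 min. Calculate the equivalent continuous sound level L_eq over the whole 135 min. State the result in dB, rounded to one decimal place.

Weight each interval's intensity by its duration and average over T = 135 min:
Σ tᵢ·10^(Lᵢ/10) = 30·10^(59/10) + 90·10^(87/10) + 5·10^(62/10) + 10·10^(95/10) = 7.676e+10.
L_eq = 10·log₁₀(7.676e+10/135) = 87.55 dB.

87.5 dB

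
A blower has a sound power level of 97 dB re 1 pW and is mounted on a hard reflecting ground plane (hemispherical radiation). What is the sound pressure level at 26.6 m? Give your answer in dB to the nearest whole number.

61 dB

Free-field hemispherical radiation: L_p = L_w − 10·log₁₀(2π·r²), r = 26.6 m.
2π·r² = 4446 m², 10·log₁₀ of that is 36.479 dB.
L_p = 97 − 36.479 = 60.52 dB.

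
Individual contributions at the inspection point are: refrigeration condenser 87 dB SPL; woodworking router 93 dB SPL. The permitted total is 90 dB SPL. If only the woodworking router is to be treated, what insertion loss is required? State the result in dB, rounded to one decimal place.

Fixed contribution from the other source: Σ 10^(L/10) = 10^(87/10) = 5.012e+08 (87.00 dB SPL).
To meet 90 dB SPL overall, the treated woodworking router may contribute at most 10^(90/10) − 5.012e+08 = 4.988e+08, i.e. 86.98 dB SPL.
So the woodworking router must be reduced from 93 to 86.98 dB SPL: IL = 6.02 dB.

6.0 dB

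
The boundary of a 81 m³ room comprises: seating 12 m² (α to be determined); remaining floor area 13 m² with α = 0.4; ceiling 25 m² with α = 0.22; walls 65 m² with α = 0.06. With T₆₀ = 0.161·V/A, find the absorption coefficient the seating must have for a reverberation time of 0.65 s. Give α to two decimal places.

0.46

Required total absorption A = 0.161·81/0.65 = 20.06 m².
Absorption from the other surfaces = 13·0.4 + 25·0.22 + 65·0.06 = 14.60 m², so the seating must supply 5.46 m² over 12 m².
α = 5.46/12 = 0.455.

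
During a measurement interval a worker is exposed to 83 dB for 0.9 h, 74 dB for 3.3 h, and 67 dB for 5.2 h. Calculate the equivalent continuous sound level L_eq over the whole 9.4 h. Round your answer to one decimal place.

74.9 dB

L_eq = 10·log₁₀[(1/T)·Σ tᵢ·10^(Lᵢ/10)] with T = 9.4 h.
Σ tᵢ·10^(Lᵢ/10) = 0.9·10^(83/10) + 3.3·10^(74/10) + 5.2·10^(67/10) = 2.885e+08.
L_eq = 10·log₁₀(2.885e+08/9.4) = 74.87 dB.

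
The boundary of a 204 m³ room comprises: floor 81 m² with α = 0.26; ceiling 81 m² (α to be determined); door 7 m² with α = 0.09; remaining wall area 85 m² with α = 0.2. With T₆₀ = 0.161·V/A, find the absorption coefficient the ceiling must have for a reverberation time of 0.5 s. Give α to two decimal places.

A = 0.161·V/T₆₀ = 0.161·204/0.5 = 65.69 m² sabins.
Absorption from the other surfaces = 81·0.26 + 7·0.09 + 85·0.2 = 38.69 m², so the ceiling must supply 27.00 m² over 81 m².
α = 27.00/81 = 0.333.

0.33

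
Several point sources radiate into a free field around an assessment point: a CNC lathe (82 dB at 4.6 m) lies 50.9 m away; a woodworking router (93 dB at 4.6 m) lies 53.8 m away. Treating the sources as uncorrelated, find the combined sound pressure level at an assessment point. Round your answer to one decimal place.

Propagate each source to the receiver with L = L_ref − 20·log₁₀(r/r_ref), then add intensities.
CNC lathe: 82 − 20·log₁₀(50.9/4.6) = 82 − 20.88 = 61.12 dB.
woodworking router: 93 − 20·log₁₀(53.8/4.6) = 93 − 21.36 = 71.64 dB.
Σ 10^(L/10) = 1.588e+07 → L_total = 10·log₁₀(1.588e+07) = 72.01 dB.

72.0 dB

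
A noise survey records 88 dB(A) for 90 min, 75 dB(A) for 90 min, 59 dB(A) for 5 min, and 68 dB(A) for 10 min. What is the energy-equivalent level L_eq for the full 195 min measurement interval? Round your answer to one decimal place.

L_eq = 10·log₁₀[(1/T)·Σ tᵢ·10^(Lᵢ/10)] with T = 195 min.
Σ tᵢ·10^(Lᵢ/10) = 90·10^(88/10) + 90·10^(75/10) + 5·10^(59/10) + 10·10^(68/10) = 5.970e+10.
L_eq = 10·log₁₀(5.970e+10/195) = 84.86 dB(A).

84.9 dB(A)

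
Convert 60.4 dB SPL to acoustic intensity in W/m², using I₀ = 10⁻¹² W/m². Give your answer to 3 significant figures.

L = 10·log₁₀(I/I₀) ⇒ I = I₀·10^(L/10) = 10⁻¹² × 10^6.04.

1.10e-06 W/m²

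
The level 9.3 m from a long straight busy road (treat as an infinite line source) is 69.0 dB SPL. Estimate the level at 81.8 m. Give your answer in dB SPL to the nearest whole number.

60 dB SPL

For a line source, L₂ = L₁ − 10·log₁₀(r₂/r₁).
L₂ = 69.0 − 10·log₁₀(81.8/9.3) = 69.0 − 9.443 = 59.56 dB SPL.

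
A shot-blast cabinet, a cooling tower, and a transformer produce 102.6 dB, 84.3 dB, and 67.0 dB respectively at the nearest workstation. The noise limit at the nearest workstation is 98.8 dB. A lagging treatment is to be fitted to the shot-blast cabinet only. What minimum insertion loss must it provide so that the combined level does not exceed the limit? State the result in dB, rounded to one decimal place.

4.0 dB

Everything except the shot-blast cabinet sums to 10^(84.3/10) + 10^(67.0/10) = 2.742e+08 in linear terms, 84.38 dB.
The limit corresponds to 10^(98.8/10) = 7.586e+09; subtracting the fixed part leaves 7.312e+09 for the shot-blast cabinet, i.e. 98.64 dB.
Required insertion loss = 102.6 − 98.64 = 3.96 dB.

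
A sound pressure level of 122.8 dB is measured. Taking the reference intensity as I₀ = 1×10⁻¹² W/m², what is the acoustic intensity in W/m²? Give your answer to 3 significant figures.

1.91 W/m²

L = 10·log₁₀(I/I₀) ⇒ I = I₀·10^(L/10) = 10⁻¹² × 10^12.28.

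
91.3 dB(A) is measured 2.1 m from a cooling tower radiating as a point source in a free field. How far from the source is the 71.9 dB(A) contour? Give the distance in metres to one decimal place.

19.6 m

Point-source spreading drops the level by 20·log₁₀(r₂/r₁); inverting, r₂/r₁ = 10^(ΔL/20).
r₂ = 2.1·10^((91.3−71.9)/20) = 2.1·10^(19.4/20) = 19.60 m.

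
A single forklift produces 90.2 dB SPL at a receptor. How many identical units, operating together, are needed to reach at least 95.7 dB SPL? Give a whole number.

The shortfall is 95.7 − 90.2 = 5.5 dB, and N units add 10·log₁₀ N, so need 10·log₁₀ N ≥ 5.5.
N ≥ 10^(5.5/10) = 3.548, so N = 4.

4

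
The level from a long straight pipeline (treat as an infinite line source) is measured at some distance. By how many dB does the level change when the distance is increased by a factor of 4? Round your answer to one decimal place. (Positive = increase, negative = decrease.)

-6.0 dB

With cylindrical spreading the level changes by −10·log₁₀(r₂/r₁).
ΔL = −10·log₁₀(4) = -6.02 dB.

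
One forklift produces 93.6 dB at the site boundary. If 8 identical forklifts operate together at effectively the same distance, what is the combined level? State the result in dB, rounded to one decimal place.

102.6 dB

With 8 equal, uncorrelated contributions the intensity is 8× that of one unit, giving a rise of 10·log₁₀ 8.
L_total = 93.6 + 10·log₁₀(8) = 93.6 + 9.031 = 102.63 dB.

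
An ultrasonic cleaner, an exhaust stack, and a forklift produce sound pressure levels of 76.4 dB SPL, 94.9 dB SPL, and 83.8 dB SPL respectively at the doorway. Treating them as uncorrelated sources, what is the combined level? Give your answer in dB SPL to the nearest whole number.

95 dB SPL

Incoherent sources combine by intensity addition: L_total = 10·log₁₀(Σ 10^(L_i/10)).
Σ 10^(L/10) = 10^(76.4/10) + 10^(94.9/10) + 10^(83.8/10) = 3.374e+09.
L_total = 10·log₁₀(3.374e+09) = 95.28 dB SPL.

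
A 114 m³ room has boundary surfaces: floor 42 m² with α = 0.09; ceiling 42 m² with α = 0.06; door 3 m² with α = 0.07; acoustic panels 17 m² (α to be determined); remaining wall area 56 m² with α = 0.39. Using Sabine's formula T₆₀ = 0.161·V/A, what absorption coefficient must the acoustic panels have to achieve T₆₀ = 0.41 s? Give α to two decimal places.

0.97

From T₆₀ = 0.161·V/A, the target T₆₀ = 0.41 s needs A = 0.161·114/0.41 = 44.77 m².
Absorption from the other surfaces = 42·0.09 + 42·0.06 + 3·0.07 + 56·0.39 = 28.35 m², so the acoustic panels must supply 16.42 m² over 17 m².
α = 16.42/17 = 0.966.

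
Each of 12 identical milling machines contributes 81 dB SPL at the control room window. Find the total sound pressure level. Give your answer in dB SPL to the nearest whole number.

92 dB SPL

L_total = L₁ + 10·log₁₀ N for N identical incoherent sources.
L_total = 81 + 10·log₁₀(12) = 81 + 10.792 = 91.79 dB SPL.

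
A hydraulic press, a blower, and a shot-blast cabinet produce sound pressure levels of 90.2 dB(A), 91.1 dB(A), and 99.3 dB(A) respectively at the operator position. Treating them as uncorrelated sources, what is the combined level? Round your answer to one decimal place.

100.4 dB(A)

Incoherent sources combine by intensity addition: L_total = 10·log₁₀(Σ 10^(L_i/10)).
Σ 10^(L/10) = 10^(90.2/10) + 10^(91.1/10) + 10^(99.3/10) = 1.085e+10.
L_total = 10·log₁₀(1.085e+10) = 100.35 dB(A).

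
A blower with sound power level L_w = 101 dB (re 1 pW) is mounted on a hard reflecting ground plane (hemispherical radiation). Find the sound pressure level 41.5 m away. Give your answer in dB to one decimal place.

60.7 dB

The power spreads over a hemisphere of area 2π·r², so L_p = L_w − 10·log₁₀(2π·r²).
2π·r² = 1.082e+04 m², 10·log₁₀ of that is 40.343 dB.
L_p = 101 − 40.343 = 60.66 dB.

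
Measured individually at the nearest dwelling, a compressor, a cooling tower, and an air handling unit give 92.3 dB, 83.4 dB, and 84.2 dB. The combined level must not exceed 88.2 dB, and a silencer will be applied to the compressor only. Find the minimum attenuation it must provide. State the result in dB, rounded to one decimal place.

Everything except the compressor sums to 10^(83.4/10) + 10^(84.2/10) = 4.818e+08 in linear terms, 86.83 dB.
The limit corresponds to 10^(88.2/10) = 6.607e+08; subtracting the fixed part leaves 1.789e+08 for the compressor, i.e. 82.53 dB.
So the compressor must be reduced from 92.3 to 82.53 dB: IL = 9.77 dB.

9.8 dB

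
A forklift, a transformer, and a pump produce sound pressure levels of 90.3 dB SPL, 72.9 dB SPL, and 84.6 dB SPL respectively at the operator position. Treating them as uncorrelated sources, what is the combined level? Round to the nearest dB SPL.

For uncorrelated sources the intensities add, so convert each level to linear form, sum, and take 10·log₁₀ of the total.
Σ 10^(L/10) = 10^(90.3/10) + 10^(72.9/10) + 10^(84.6/10) = 1.379e+09.
L_total = 10·log₁₀(1.379e+09) = 91.40 dB SPL.

91 dB SPL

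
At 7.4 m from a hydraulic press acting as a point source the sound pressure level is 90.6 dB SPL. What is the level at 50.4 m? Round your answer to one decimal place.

73.9 dB SPL

Spherical spreading from a point source gives a 20·log₁₀(r₂/r₁) drop.
L₂ = 90.6 − 20·log₁₀(50.4/7.4) = 90.6 − 16.664 = 73.94 dB SPL.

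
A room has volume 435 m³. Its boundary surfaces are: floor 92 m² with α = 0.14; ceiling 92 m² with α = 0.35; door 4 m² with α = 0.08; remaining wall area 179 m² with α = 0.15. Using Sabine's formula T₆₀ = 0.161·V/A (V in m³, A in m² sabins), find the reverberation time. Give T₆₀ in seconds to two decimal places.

A = Σ Sᵢαᵢ = 92·0.14 + 92·0.35 + 4·0.08 + 179·0.15 = 72.25 m².
T₆₀ = 0.161 × 435 / 72.25 = 0.969 s.

0.97 s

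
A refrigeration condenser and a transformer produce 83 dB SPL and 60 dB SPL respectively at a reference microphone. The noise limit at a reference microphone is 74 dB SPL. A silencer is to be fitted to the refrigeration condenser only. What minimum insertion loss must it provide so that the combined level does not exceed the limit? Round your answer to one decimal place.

9.2 dB

The untreated sources together contribute 10^(60/10) = 1.000e+06, i.e. 60.00 dB SPL.
The limit corresponds to 10^(74/10) = 2.512e+07; subtracting the fixed part leaves 2.412e+07 for the refrigeration condenser, i.e. 73.82 dB SPL.
Required insertion loss = 83 − 73.82 = 9.18 dB.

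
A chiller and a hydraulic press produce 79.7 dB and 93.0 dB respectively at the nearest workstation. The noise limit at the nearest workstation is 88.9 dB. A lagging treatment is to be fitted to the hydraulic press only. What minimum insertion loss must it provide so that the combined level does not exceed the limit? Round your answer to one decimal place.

Fixed contribution from the other source: Σ 10^(L/10) = 10^(79.7/10) = 9.333e+07 (79.70 dB).
To meet 88.9 dB overall, the treated hydraulic press may contribute at most 10^(88.9/10) − 9.333e+07 = 6.829e+08, i.e. 88.34 dB.
So the hydraulic press must be reduced from 93.0 to 88.34 dB: IL = 4.66 dB.

4.7 dB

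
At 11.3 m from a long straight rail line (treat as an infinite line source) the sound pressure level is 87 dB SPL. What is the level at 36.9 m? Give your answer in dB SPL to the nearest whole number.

Cylindrical spreading from a line source gives a 10·log₁₀(r₂/r₁) drop.
L₂ = 87 − 10·log₁₀(36.9/11.3) = 87 − 5.139 = 81.86 dB SPL.

82 dB SPL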